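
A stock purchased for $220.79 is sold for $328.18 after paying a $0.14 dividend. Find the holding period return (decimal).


Formula: HPR = (P1 - P0 + D) / P0
Gain: $328.18 - $220.79 + $0.14 = $107.53
HPR = $107.53 / $220.79 = 0.487

0.487


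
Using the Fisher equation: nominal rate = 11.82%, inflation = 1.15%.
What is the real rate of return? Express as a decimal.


Formula: (1 + r_real) = (1 + r_nom) / (1 + inflation)
Substituting: (1 + r_real) = 1.1182 / 1.0115
(1 + r_real) = 1.105487
r_real = 1.105487 - 1 = 0.105487

0.105487


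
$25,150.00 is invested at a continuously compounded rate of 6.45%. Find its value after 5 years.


Formula: FV = P * e^(r*t)
Exponent: r*t = 0.0645 * 5 = 0.3225
e^(0.3225) = 1.380575
FV = $25,150.00 * 1.380575 = $34,721.46

$34,721.46


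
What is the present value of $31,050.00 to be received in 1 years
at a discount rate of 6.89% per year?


Formula: PV = FV / (1 + r)^n
Substituting: PV = $31,050.00 / (1 + 0.0689)^1
Discount factor: (1.0689)^1 = 1.0689
PV = $31,050.00 / 1.0689 = $29,048.55

$29,048.55


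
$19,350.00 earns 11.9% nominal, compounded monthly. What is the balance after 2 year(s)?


Formula: FV = P * (1 + r/m)^(m*t)
Period rate: r/m = 0.119 / 12 = 0.009917
Total periods: m*t = 12 * 2 = 24
Growth factor: (1 + 0.009917)^24 = 1.267223
FV = $19,350.00 * 1.267223 = $24,520.76

$24,520.76


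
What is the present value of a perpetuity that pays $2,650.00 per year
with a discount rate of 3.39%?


Formula: PV = C / r
Substituting: PV = $2,650.00 / 0.0339
PV = $78,171.09

$78,171.09


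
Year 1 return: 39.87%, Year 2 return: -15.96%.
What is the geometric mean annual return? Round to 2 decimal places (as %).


Formula: Geometric mean = ((1+r1)*(1+r2))^(1/2) - 1
Product: (1 + 0.3987) * (1 + -0.1596) = 1.3987 * 0.8404 = 1.175467
Square root: 1.175467^0.5 = 1.08419
Geometric mean = 1.08419 - 1 = 0.08419
As percentage: 8.42%

8.42%


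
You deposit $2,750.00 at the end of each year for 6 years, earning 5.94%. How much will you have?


Formula: FV = PMT * ((1+r)^n - 1) / r
Growth factor: (1 + 0.0594)^6 = 1.413708
Numerator: 1.413708 - 1 = 0.413708
FV = $2,750.00 * 0.413708 / 0.0594 = $19,153.16

$19,153.16


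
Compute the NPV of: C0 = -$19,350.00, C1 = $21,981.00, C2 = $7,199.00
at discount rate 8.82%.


Formula: NPV = C0 + C1/(1+r) + C2/(1+r)^2
Discount C1: $21,981.00 / (1 + 0.0882) = $20,199.41
Discount C2: $7,199.00 / (1 + 0.0882)^2 = $6,079.32
NPV = -$19,350.00 + $20,199.41 + $6,079.32 = $6,928.73

$6,928.73


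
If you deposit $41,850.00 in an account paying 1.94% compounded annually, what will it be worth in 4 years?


Formula: FV = P * (1 + r)^n
Substituting: FV = $41,850.00 * (1 + 0.0194)^4
Growth factor: (1.0194)^4 = 1.079888
FV = $41,850.00 * 1.079888 = $45,193.29

$45,193.29


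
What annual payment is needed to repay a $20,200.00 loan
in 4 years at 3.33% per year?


Formula: PMT = PV * r / (1 - (1+r)^(-n))
Denominator: 1 - (1 + 0.0333)^(-4) = 0.122809
Numerator: $20,200.00 * 0.0333 = 672.66
PMT = 672.66 / 0.122809 = $5,477.30

$5,477.30


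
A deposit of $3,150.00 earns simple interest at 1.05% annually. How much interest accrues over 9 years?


Formula: I = P * r * t
Substituting: I = $3,150.00 * 0.0105 * 9
Step: I = $3,150.00 * 0.0945
I = $297.68

$297.68


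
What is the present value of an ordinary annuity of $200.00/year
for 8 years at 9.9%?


Formula: PV = PMT * (1 - (1+r)^(-n)) / r
Discount factor: (1 + 0.099)^(-8) = 0.469914
Bracket: 1 - 0.469914 = 0.530086
PV = $200.00 * 0.530086 / 0.099 = $1,070.88

$1,070.88


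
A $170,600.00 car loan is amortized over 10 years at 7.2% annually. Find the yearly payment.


Formula: PMT = PV * r / (1 - (1+r)^(-n))
Denominator: 1 - (1 + 0.072)^(-10) = 0.501056
Numerator: $170,600.00 * 0.072 = 12283.2
PMT = 12283.2 / 0.501056 = $24,514.64

$24,514.64


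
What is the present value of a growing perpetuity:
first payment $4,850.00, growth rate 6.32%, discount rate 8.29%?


Formula: PV = C / (r - g)
Spread: r - g = 0.0829 - 0.0632 = 0.0197
Substituting: PV = $4,850.00 / 0.0197
PV = $246,192.89

$246,192.89


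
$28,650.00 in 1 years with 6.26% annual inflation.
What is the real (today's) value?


Formula: Real value = nominal / (1 + inflation)^years
Price level: (1 + 0.0626)^1 = 1.0626
Real value = $28,650.00 / 1.0626 = $26,962.17

$26,962.17


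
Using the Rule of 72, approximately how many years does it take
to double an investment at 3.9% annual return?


Formula: Years ≈ 72 / r
Substituting: Years ≈ 72 / 3.9
Years ≈ 18.5

18.5 years


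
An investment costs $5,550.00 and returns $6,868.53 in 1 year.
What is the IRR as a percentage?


Formula: IRR = C1/C0 - 1
Substituting: IRR = $6,868.53 / $5,550.00 - 1
Ratio: 1.237573 - 1 = 0.237573
IRR = 23.7573%

23.7573%


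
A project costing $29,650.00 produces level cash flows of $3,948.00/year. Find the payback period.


Formula: Payback = investment / annual cash flow
Substituting: Payback = $29,650.00 / $3,948.00
Payback = 7.5101 years

7.5101 years


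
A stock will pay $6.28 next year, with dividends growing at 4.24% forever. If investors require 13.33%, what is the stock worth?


Formula: P = D1 / (r - g)
Spread: r - g = 0.1333 - 0.0424 = 0.0909
Substituting: P = $6.28 / 0.0909
P = $69.09

$69.09


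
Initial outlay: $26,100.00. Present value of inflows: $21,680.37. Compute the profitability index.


Formula: PI = PV(cash flows) / initial investment
Substituting: PI = $21,680.37 / $26,100.00
PI = 0.8307

0.8307


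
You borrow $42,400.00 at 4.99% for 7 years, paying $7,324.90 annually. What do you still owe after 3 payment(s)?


Formula: Balance = PV*(1+r)^k - PMT*((1+r)^k - 1)/r
Growth: (1 + 0.0499)^3 = 1.157294
Accumulated factor: ((1+r)^k - 1)/r = 3.15219
Balance = $42,400.00 * 1.157294 - $7,324.90 * 3.15219
Balance = $25,979.80

$25,979.80


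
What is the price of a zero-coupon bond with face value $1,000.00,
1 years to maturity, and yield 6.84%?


Formula: Price = FV / (1 + r)^n
Substituting: Price = $1,000.00 / (1 + 0.0684)^1
Discount factor: (1.0684)^1 = 1.0684
Price = $1,000.00 / 1.0684 = $935.98

$935.98


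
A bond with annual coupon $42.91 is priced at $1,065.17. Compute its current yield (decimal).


Formula: Current yield = annual coupon / price
Substituting: CY = $42.91 / $1,065.17
CY = 0.040285

0.040285


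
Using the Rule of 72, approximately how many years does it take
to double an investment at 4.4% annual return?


Formula: Years ≈ 72 / r
Substituting: Years ≈ 72 / 4.4
Years ≈ 16.4

16.4 years


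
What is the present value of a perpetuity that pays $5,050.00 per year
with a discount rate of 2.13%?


Formula: PV = C / r
Substituting: PV = $5,050.00 / 0.0213
PV = $237,089.20

$237,089.20


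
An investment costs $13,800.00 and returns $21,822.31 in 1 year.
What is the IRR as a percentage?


Formula: IRR = C1/C0 - 1
Substituting: IRR = $21,822.31 / $13,800.00 - 1
Ratio: 1.581327 - 1 = 0.581327
IRR = 58.1327%

58.1327%


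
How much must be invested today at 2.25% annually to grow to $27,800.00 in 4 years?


Formula: PV = FV / (1 + r)^n
Substituting: PV = $27,800.00 / (1 + 0.0225)^4
Discount factor: (1.0225)^4 = 1.093083
PV = $27,800.00 / 1.093083 = $25,432.64

$25,432.64


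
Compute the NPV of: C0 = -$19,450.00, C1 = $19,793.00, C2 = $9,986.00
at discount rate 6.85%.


Formula: NPV = C0 + C1/(1+r) + C2/(1+r)^2
Discount C1: $19,793.00 / (1 + 0.0685) = $18,524.10
Discount C2: $9,986.00 / (1 + 0.0685)^2 = $8,746.67
NPV = -$19,450.00 + $18,524.10 + $8,746.67 = $7,820.76

$7,820.76


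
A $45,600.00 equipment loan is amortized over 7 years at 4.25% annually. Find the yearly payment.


Formula: PMT = PV * r / (1 - (1+r)^(-n))
Denominator: 1 - (1 + 0.0425)^(-7) = 0.252747
Numerator: $45,600.00 * 0.0425 = 1938.0
PMT = 1938.0 / 0.252747 = $7,667.74

$7,667.74


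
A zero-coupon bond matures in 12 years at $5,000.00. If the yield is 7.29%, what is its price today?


Formula: Price = FV / (1 + r)^n
Substituting: Price = $5,000.00 / (1 + 0.0729)^12
Discount factor: (1.0729)^12 = 2.326542
Price = $5,000.00 / 2.326542 = $2,149.11

$2,149.11


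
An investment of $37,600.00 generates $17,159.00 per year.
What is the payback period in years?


Formula: Payback = investment / annual cash flow
Substituting: Payback = $37,600.00 / $17,159.00
Payback = 2.1913 years

2.1913 years


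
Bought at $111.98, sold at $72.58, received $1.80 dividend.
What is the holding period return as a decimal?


Formula: HPR = (P1 - P0 + D) / P0
Gain: $72.58 - $111.98 + $1.80 = -$37.60
HPR = -$37.60 / $111.98 = -0.3358

-0.3358


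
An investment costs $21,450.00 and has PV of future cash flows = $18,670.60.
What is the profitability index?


Formula: PI = PV(cash flows) / initial investment
Substituting: PI = $18,670.60 / $21,450.00
PI = 0.8704

0.8704


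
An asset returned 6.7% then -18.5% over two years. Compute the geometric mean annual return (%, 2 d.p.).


Formula: Geometric mean = ((1+r1)*(1+r2))^(1/2) - 1
Product: (1 + 0.067) * (1 + -0.185) = 1.067 * 0.815 = 0.869605
Square root: 0.869605^0.5 = 0.932526
Geometric mean = 0.932526 - 1 = -0.067474
As percentage: -6.75%

-6.75%


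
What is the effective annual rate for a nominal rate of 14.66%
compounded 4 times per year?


Formula: EAR = (1 + r/m)^m - 1
Period rate: r/m = 0.1466 / 4 = 0.03665
Compounding: (1 + 0.03665)^4 = 1.154858
EAR = 1.154858 - 1 = 0.154858

0.154858


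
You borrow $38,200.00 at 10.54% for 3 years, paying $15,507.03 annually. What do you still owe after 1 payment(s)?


Formula: Balance = PV*(1+r)^k - PMT*((1+r)^k - 1)/r
Growth: (1 + 0.1054)^1 = 1.1054
Accumulated factor: ((1+r)^k - 1)/r = 1.0
Balance = $38,200.00 * 1.1054 - $15,507.03 * 1.0
Balance = $26,719.25

$26,719.25


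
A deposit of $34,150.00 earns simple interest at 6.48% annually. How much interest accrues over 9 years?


Formula: I = P * r * t
Substituting: I = $34,150.00 * 0.0648 * 9
Step: I = $34,150.00 * 0.5832
I = $19,916.28

$19,916.28


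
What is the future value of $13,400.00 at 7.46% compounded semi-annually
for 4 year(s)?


Formula: FV = P * (1 + r/m)^(m*t)
Period rate: r/m = 0.0746 / 2 = 0.0373
Total periods: m*t = 2 * 4 = 8
Growth factor: (1 + 0.0373)^8 = 1.340402
FV = $13,400.00 * 1.340402 = $17,961.38

$17,961.38


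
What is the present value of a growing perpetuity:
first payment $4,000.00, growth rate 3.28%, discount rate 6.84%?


Formula: PV = C / (r - g)
Spread: r - g = 0.0684 - 0.0328 = 0.0356
Substituting: PV = $4,000.00 / 0.0356
PV = $112,359.55

$112,359.55


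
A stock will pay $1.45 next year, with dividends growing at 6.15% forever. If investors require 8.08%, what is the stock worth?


Formula: P = D1 / (r - g)
Spread: r - g = 0.0808 - 0.0615 = 0.0193
Substituting: P = $1.45 / 0.0193
P = $75.13

$75.13


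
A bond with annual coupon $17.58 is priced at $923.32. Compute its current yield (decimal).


Formula: Current yield = annual coupon / price
Substituting: CY = $17.58 / $923.32
CY = 0.01904

0.01904


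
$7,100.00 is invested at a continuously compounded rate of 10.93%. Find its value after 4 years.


Formula: FV = P * e^(r*t)
Exponent: r*t = 0.1093 * 4 = 0.4372
e^(0.4372) = 1.548366
FV = $7,100.00 * 1.548366 = $10,993.40

$10,993.40


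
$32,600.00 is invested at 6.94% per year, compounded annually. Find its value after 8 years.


Formula: FV = P * (1 + r)^n
Substituting: FV = $32,600.00 * (1 + 0.0694)^8
Growth factor: (1.0694)^8 = 1.710494
FV = $32,600.00 * 1.710494 = $55,762.09

$55,762.09


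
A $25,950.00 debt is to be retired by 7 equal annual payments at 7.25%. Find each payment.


Formula: PMT = PV * r / (1 - (1+r)^(-n))
Denominator: 1 - (1 + 0.0725)^(-7) = 0.387341
Numerator: $25,950.00 * 0.0725 = 1881.375
PMT = 1881.375 / 0.387341 = $4,857.16

$4,857.16


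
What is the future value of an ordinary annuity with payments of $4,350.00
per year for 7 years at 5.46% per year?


Formula: FV = PMT * ((1+r)^n - 1) / r
Growth factor: (1 + 0.0546)^7 = 1.450823
Numerator: 1.450823 - 1 = 0.450823
FV = $4,350.00 * 0.450823 / 0.0546 = $35,917.20

$35,917.20


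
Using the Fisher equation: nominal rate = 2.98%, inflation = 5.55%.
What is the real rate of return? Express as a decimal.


Formula: (1 + r_real) = (1 + r_nom) / (1 + inflation)
Substituting: (1 + r_real) = 1.0298 / 1.0555
(1 + r_real) = 0.975651
r_real = 0.975651 - 1 = -0.024349

-0.024349


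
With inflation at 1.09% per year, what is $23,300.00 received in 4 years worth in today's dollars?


Formula: Real value = nominal / (1 + inflation)^years
Price level: (1 + 0.0109)^4 = 1.044318
Real value = $23,300.00 / 1.044318 = $22,311.21

$22,311.21


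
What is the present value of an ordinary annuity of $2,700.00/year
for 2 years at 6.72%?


Formula: PV = PMT * (1 - (1+r)^(-n)) / r
Discount factor: (1 + 0.0672)^(-2) = 0.878028
Bracket: 1 - 0.878028 = 0.121972
PV = $2,700.00 * 0.121972 / 0.0672 = $4,900.66

$4,900.66


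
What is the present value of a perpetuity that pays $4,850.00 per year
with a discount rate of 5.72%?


Formula: PV = C / r
Substituting: PV = $4,850.00 / 0.0572
PV = $84,790.21

$84,790.21


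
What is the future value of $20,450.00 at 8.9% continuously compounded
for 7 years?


Formula: FV = P * e^(r*t)
Exponent: r*t = 0.089 * 7 = 0.623
e^(0.623) = 1.864513
FV = $20,450.00 * 1.864513 = $38,129.29

$38,129.29


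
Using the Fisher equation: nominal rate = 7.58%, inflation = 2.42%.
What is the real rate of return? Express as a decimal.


Formula: (1 + r_real) = (1 + r_nom) / (1 + inflation)
Substituting: (1 + r_real) = 1.0758 / 1.0242
(1 + r_real) = 1.050381
r_real = 1.050381 - 1 = 0.050381

0.050381


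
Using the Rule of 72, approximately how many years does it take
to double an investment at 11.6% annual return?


Formula: Years ≈ 72 / r
Substituting: Years ≈ 72 / 11.6
Years ≈ 6.2

6.2 years


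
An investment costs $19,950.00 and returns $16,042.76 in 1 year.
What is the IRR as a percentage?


Formula: IRR = C1/C0 - 1
Substituting: IRR = $16,042.76 / $19,950.00 - 1
Ratio: 0.804148 - 1 = -0.195852
IRR = -19.5852%

-19.5852%


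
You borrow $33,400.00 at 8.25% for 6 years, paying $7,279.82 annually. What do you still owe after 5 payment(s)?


Formula: Balance = PV*(1+r)^k - PMT*((1+r)^k - 1)/r
Growth: (1 + 0.0825)^5 = 1.486413
Accumulated factor: ((1+r)^k - 1)/r = 5.895916
Balance = $33,400.00 * 1.486413 - $7,279.82 * 5.895916
Balance = $6,724.99

$6,724.99


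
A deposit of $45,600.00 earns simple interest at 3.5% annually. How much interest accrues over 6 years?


Formula: I = P * r * t
Substituting: I = $45,600.00 * 0.035 * 6
Step: I = $45,600.00 * 0.21
I = $9,576.00

$9,576.00


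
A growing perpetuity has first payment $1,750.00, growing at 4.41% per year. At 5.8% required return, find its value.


Formula: PV = C / (r - g)
Spread: r - g = 0.058 - 0.0441 = 0.0139
Substituting: PV = $1,750.00 / 0.0139
PV = $125,899.28

$125,899.28


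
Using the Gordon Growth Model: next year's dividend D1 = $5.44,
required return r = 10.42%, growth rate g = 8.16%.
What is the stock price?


Formula: P = D1 / (r - g)
Spread: r - g = 0.1042 - 0.0816 = 0.0226
Substituting: P = $5.44 / 0.0226
P = $240.71

$240.71


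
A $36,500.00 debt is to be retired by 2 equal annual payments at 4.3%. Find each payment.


Formula: PMT = PV * r / (1 - (1+r)^(-n))
Denominator: 1 - (1 + 0.043)^(-2) = 0.080755
Numerator: $36,500.00 * 0.043 = 1569.5
PMT = 1569.5 / 0.080755 = $19,435.38

$19,435.38


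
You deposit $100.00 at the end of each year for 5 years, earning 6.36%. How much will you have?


Formula: FV = PMT * ((1+r)^n - 1) / r
Growth factor: (1 + 0.0636)^5 = 1.361105
Numerator: 1.361105 - 1 = 0.361105
FV = $100.00 * 0.361105 / 0.0636 = $567.78

$567.78


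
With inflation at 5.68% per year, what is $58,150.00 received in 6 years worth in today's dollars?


Formula: Real value = nominal / (1 + inflation)^years
Price level: (1 + 0.0568)^6 = 1.393018
Real value = $58,150.00 / 1.393018 = $41,743.89

$41,743.89


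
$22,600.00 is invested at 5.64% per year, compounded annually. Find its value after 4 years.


Formula: FV = P * (1 + r)^n
Substituting: FV = $22,600.00 * (1 + 0.0564)^4
Growth factor: (1.0564)^4 = 1.245414
FV = $22,600.00 * 1.245414 = $28,146.35

$28,146.35


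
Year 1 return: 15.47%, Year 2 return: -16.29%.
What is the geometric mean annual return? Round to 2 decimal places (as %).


Formula: Geometric mean = ((1+r1)*(1+r2))^(1/2) - 1
Product: (1 + 0.1547) * (1 + -0.1629) = 1.1547 * 0.8371 = 0.966599
Square root: 0.966599^0.5 = 0.983158
Geometric mean = 0.983158 - 1 = -0.016842
As percentage: -1.68%

-1.68%


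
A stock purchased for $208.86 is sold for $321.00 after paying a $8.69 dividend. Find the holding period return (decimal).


Formula: HPR = (P1 - P0 + D) / P0
Gain: $321.00 - $208.86 + $8.69 = $120.83
HPR = $120.83 / $208.86 = 0.5785

0.5785


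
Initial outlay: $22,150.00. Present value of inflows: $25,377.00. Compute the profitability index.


Formula: PI = PV(cash flows) / initial investment
Substituting: PI = $25,377.00 / $22,150.00
PI = 1.1457

1.1457


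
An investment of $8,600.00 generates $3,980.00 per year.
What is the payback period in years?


Formula: Payback = investment / annual cash flow
Substituting: Payback = $8,600.00 / $3,980.00
Payback = 2.1608 years

2.1608 years


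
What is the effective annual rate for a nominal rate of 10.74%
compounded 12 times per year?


Formula: EAR = (1 + r/m)^m - 1
Period rate: r/m = 0.1074 / 12 = 0.00895
Compounding: (1 + 0.00895)^12 = 1.112848
EAR = 1.112848 - 1 = 0.112848

0.112848


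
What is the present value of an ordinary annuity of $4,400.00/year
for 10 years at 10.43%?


Formula: PV = PMT * (1 - (1+r)^(-n)) / r
Discount factor: (1 + 0.1043)^(-10) = 0.370791
Bracket: 1 - 0.370791 = 0.629209
PV = $4,400.00 * 0.629209 / 0.1043 = $26,543.81

$26,543.81


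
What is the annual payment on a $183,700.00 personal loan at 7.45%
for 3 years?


Formula: PMT = PV * r / (1 - (1+r)^(-n))
Denominator: 1 - (1 + 0.0745)^(-3) = 0.193915
Numerator: $183,700.00 * 0.0745 = 13685.65
PMT = 13685.65 / 0.193915 = $70,575.44

$70,575.44


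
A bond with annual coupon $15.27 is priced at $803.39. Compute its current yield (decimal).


Formula: Current yield = annual coupon / price
Substituting: CY = $15.27 / $803.39
CY = 0.019007

0.019007


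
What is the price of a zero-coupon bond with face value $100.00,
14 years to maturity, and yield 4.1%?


Formula: Price = FV / (1 + r)^n
Substituting: Price = $100.00 / (1 + 0.041)^14
Discount factor: (1.041)^14 = 1.755134
Price = $100.00 / 1.755134 = $56.98

$56.98


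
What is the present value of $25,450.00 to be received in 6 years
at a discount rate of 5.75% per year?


Formula: PV = FV / (1 + r)^n
Substituting: PV = $25,450.00 / (1 + 0.0575)^6
Discount factor: (1.0575)^6 = 1.398564
PV = $25,450.00 / 1.398564 = $18,197.24

$18,197.24


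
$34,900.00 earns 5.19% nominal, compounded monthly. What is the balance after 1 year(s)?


Formula: FV = P * (1 + r/m)^(m*t)
Period rate: r/m = 0.0519 / 12 = 0.004325
Total periods: m*t = 12 * 1 = 12
Growth factor: (1 + 0.004325)^12 = 1.053153
FV = $34,900.00 * 1.053153 = $36,755.02

$36,755.02


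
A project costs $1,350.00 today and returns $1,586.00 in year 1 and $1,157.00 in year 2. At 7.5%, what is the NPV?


Formula: NPV = C0 + C1/(1+r) + C2/(1+r)^2
Discount C1: $1,586.00 / (1 + 0.075) = $1,475.35
Discount C2: $1,157.00 / (1 + 0.075)^2 = $1,001.19
NPV = -$1,350.00 + $1,475.35 + $1,001.19 = $1,126.54

$1,126.54


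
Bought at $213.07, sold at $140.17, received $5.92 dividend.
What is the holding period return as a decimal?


Formula: HPR = (P1 - P0 + D) / P0
Gain: $140.17 - $213.07 + $5.92 = -$66.98
HPR = -$66.98 / $213.07 = -0.3144

-0.3144


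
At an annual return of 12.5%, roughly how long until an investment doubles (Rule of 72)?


Formula: Years ≈ 72 / r
Substituting: Years ≈ 72 / 12.5
Years ≈ 5.8

5.8 years


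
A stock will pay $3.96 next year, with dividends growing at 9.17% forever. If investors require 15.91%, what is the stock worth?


Formula: P = D1 / (r - g)
Spread: r - g = 0.1591 - 0.0917 = 0.0674
Substituting: P = $3.96 / 0.0674
P = $58.75

$58.75


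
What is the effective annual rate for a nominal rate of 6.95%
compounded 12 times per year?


Formula: EAR = (1 + r/m)^m - 1
Period rate: r/m = 0.0695 / 12 = 0.005792
Compounding: (1 + 0.005792)^12 = 1.071757
EAR = 1.071757 - 1 = 0.071757

0.071757


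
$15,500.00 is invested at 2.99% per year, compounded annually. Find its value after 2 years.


Formula: FV = P * (1 + r)^n
Substituting: FV = $15,500.00 * (1 + 0.0299)^2
Growth factor: (1.0299)^2 = 1.060694
FV = $15,500.00 * 1.060694 = $16,440.76

$16,440.76


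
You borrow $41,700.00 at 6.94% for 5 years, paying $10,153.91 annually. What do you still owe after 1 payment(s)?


Formula: Balance = PV*(1+r)^k - PMT*((1+r)^k - 1)/r
Growth: (1 + 0.0694)^1 = 1.0694
Accumulated factor: ((1+r)^k - 1)/r = 1.0
Balance = $41,700.00 * 1.0694 - $10,153.91 * 1.0
Balance = $34,440.07

$34,440.07


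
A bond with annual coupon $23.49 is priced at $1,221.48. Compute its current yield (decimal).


Formula: Current yield = annual coupon / price
Substituting: CY = $23.49 / $1,221.48
CY = 0.019231

0.019231


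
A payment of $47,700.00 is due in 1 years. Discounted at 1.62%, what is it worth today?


Formula: PV = FV / (1 + r)^n
Substituting: PV = $47,700.00 / (1 + 0.0162)^1
Discount factor: (1.0162)^1 = 1.0162
PV = $47,700.00 / 1.0162 = $46,939.58

$46,939.58


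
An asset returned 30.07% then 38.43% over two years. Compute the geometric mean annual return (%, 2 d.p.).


Formula: Geometric mean = ((1+r1)*(1+r2))^(1/2) - 1
Product: (1 + 0.3007) * (1 + 0.3843) = 1.3007 * 1.3843 = 1.800559
Square root: 1.800559^0.5 = 1.341849
Geometric mean = 1.341849 - 1 = 0.341849
As percentage: 34.18%

34.18%


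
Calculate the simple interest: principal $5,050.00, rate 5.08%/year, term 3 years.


Formula: I = P * r * t
Substituting: I = $5,050.00 * 0.0508 * 3
Step: I = $5,050.00 * 0.1524
I = $769.62

$769.62


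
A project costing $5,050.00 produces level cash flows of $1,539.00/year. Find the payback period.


Formula: Payback = investment / annual cash flow
Substituting: Payback = $5,050.00 / $1,539.00
Payback = 3.2814 years

3.2814 years


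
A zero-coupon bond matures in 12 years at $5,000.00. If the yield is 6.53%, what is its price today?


Formula: Price = FV / (1 + r)^n
Substituting: Price = $5,000.00 / (1 + 0.0653)^12
Discount factor: (1.0653)^12 = 2.136304
Price = $5,000.00 / 2.136304 = $2,340.49

$2,340.49


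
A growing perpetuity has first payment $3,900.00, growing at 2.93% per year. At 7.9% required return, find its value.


Formula: PV = C / (r - g)
Spread: r - g = 0.079 - 0.0293 = 0.0497
Substituting: PV = $3,900.00 / 0.0497
PV = $78,470.82

$78,470.82


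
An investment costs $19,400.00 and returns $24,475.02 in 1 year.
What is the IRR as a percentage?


Formula: IRR = C1/C0 - 1
Substituting: IRR = $24,475.02 / $19,400.00 - 1
Ratio: 1.261599 - 1 = 0.261599
IRR = 26.1599%

26.1599%


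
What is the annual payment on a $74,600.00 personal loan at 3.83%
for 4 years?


Formula: PMT = PV * r / (1 - (1+r)^(-n))
Denominator: 1 - (1 + 0.0383)^(-4) = 0.139584
Numerator: $74,600.00 * 0.0383 = 2857.18
PMT = 2857.18 / 0.139584 = $20,469.28

$20,469.28


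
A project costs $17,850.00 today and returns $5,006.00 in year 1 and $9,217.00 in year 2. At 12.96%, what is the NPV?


Formula: NPV = C0 + C1/(1+r) + C2/(1+r)^2
Discount C1: $5,006.00 / (1 + 0.1296) = $4,431.66
Discount C2: $9,217.00 / (1 + 0.1296)^2 = $7,223.38
NPV = -$17,850.00 + $4,431.66 + $7,223.38 = -$6,194.97

-$6,194.97


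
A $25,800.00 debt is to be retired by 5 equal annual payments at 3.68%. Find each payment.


Formula: PMT = PV * r / (1 - (1+r)^(-n))
Denominator: 1 - (1 + 0.0368)^(-5) = 0.16531
Numerator: $25,800.00 * 0.0368 = 949.44
PMT = 949.44 / 0.16531 = $5,743.38

$5,743.38


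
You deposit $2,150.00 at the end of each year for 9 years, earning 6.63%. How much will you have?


Formula: FV = PMT * ((1+r)^n - 1) / r
Growth factor: (1 + 0.0663)^9 = 1.782029
Numerator: 1.782029 - 1 = 0.782029
FV = $2,150.00 * 0.782029 / 0.0663 = $25,359.90

$25,359.90


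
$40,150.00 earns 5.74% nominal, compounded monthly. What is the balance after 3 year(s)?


Formula: FV = P * (1 + r/m)^(m*t)
Period rate: r/m = 0.0574 / 12 = 0.004783
Total periods: m*t = 12 * 3 = 36
Growth factor: (1 + 0.004783)^36 = 1.187428
FV = $40,150.00 * 1.187428 = $47,675.23

$47,675.23


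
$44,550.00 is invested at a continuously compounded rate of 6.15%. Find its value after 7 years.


Formula: FV = P * e^(r*t)
Exponent: r*t = 0.0615 * 7 = 0.4305
e^(0.4305) = 1.538026
FV = $44,550.00 * 1.538026 = $68,519.07

$68,519.07


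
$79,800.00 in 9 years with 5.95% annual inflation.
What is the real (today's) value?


Formula: Real value = nominal / (1 + inflation)^years
Price level: (1 + 0.0595)^9 = 1.68232
Real value = $79,800.00 / 1.68232 = $47,434.49

$47,434.49


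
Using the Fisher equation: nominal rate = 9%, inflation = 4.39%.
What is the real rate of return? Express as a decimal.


Formula: (1 + r_real) = (1 + r_nom) / (1 + inflation)
Substituting: (1 + r_real) = 1.09 / 1.0439
(1 + r_real) = 1.044161
r_real = 1.044161 - 1 = 0.044161

0.044161


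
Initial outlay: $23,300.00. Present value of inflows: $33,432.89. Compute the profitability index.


Formula: PI = PV(cash flows) / initial investment
Substituting: PI = $33,432.89 / $23,300.00
PI = 1.4349

1.4349


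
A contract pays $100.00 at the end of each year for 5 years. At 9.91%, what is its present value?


Formula: PV = PMT * (1 - (1+r)^(-n)) / r
Discount factor: (1 + 0.0991)^(-5) = 0.623468
Bracket: 1 - 0.623468 = 0.376532
PV = $100.00 * 0.376532 / 0.0991 = $379.95

$379.95


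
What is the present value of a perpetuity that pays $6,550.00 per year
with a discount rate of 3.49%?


Formula: PV = C / r
Substituting: PV = $6,550.00 / 0.0349
PV = $187,679.08

$187,679.08


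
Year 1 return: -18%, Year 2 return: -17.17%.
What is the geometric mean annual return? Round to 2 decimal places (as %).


Formula: Geometric mean = ((1+r1)*(1+r2))^(1/2) - 1
Product: (1 + -0.18) * (1 + -0.1717) = 0.82 * 0.8283 = 0.679206
Square root: 0.679206^0.5 = 0.82414
Geometric mean = 0.82414 - 1 = -0.17586
As percentage: -17.59%

-17.59%


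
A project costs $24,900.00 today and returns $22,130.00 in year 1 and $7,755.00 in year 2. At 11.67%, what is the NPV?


Formula: NPV = C0 + C1/(1+r) + C2/(1+r)^2
Discount C1: $22,130.00 / (1 + 0.1167) = $19,817.32
Discount C2: $7,755.00 / (1 + 0.1167)^2 = $6,218.83
NPV = -$24,900.00 + $19,817.32 + $6,218.83 = $1,136.15

$1,136.15


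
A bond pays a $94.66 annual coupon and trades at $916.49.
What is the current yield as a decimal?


Formula: Current yield = annual coupon / price
Substituting: CY = $94.66 / $916.49
CY = 0.103285

0.103285


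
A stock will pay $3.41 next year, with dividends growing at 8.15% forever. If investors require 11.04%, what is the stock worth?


Formula: P = D1 / (r - g)
Spread: r - g = 0.1104 - 0.0815 = 0.0289
Substituting: P = $3.41 / 0.0289
P = $117.99

$117.99


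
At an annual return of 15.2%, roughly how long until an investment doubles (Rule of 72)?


Formula: Years ≈ 72 / r
Substituting: Years ≈ 72 / 15.2
Years ≈ 4.7

4.7 years


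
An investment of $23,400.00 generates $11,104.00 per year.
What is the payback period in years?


Formula: Payback = investment / annual cash flow
Substituting: Payback = $23,400.00 / $11,104.00
Payback = 2.1073 years

2.1073 years


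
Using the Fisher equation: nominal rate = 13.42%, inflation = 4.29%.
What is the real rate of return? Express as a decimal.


Formula: (1 + r_real) = (1 + r_nom) / (1 + inflation)
Substituting: (1 + r_real) = 1.1342 / 1.0429
(1 + r_real) = 1.087544
r_real = 1.087544 - 1 = 0.087544

0.087544


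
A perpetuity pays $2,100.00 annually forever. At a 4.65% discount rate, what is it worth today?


Formula: PV = C / r
Substituting: PV = $2,100.00 / 0.0465
PV = $45,161.29

$45,161.29


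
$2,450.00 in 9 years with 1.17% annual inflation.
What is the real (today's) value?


Formula: Real value = nominal / (1 + inflation)^years
Price level: (1 + 0.0117)^9 = 1.110365
Real value = $2,450.00 / 1.110365 = $2,206.48

$2,206.48


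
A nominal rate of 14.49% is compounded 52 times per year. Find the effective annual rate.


Formula: EAR = (1 + r/m)^m - 1
Period rate: r/m = 0.1449 / 52 = 0.002787
Compounding: (1 + 0.002787)^52 = 1.155691
EAR = 1.155691 - 1 = 0.155691

0.155691


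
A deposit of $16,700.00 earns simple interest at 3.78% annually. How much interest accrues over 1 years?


Formula: I = P * r * t
Substituting: I = $16,700.00 * 0.0378 * 1
Step: I = $16,700.00 * 0.0378
I = $631.26

$631.26


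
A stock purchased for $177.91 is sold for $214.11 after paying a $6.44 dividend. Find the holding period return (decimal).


Formula: HPR = (P1 - P0 + D) / P0
Gain: $214.11 - $177.91 + $6.44 = $42.64
HPR = $42.64 / $177.91 = 0.2397

0.2397


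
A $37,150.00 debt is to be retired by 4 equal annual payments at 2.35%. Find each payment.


Formula: PMT = PV * r / (1 - (1+r)^(-n))
Denominator: 1 - (1 + 0.0235)^(-4) = 0.088727
Numerator: $37,150.00 * 0.0235 = 873.025
PMT = 873.025 / 0.088727 = $9,839.48

$9,839.48


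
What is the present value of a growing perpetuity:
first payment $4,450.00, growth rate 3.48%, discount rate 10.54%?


Formula: PV = C / (r - g)
Spread: r - g = 0.1054 - 0.0348 = 0.0706
Substituting: PV = $4,450.00 / 0.0706
PV = $63,031.16

$63,031.16


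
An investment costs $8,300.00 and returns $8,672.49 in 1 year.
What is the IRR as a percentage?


Formula: IRR = C1/C0 - 1
Substituting: IRR = $8,672.49 / $8,300.00 - 1
Ratio: 1.044878 - 1 = 0.044878
IRR = 4.4878%

4.4878%


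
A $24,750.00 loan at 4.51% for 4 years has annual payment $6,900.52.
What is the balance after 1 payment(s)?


Formula: Balance = PV*(1+r)^k - PMT*((1+r)^k - 1)/r
Growth: (1 + 0.0451)^1 = 1.0451
Accumulated factor: ((1+r)^k - 1)/r = 1.0
Balance = $24,750.00 * 1.0451 - $6,900.52 * 1.0
Balance = $18,965.71

$18,965.71


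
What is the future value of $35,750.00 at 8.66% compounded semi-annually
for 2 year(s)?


Formula: FV = P * (1 + r/m)^(m*t)
Period rate: r/m = 0.0866 / 2 = 0.0433
Total periods: m*t = 2 * 2 = 4
Growth factor: (1 + 0.0433)^4 = 1.184778
FV = $35,750.00 * 1.184778 = $42,355.80

$42,355.80


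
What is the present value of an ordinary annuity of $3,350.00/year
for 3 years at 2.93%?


Formula: PV = PMT * (1 - (1+r)^(-n)) / r
Discount factor: (1 + 0.0293)^(-3) = 0.91701
Bracket: 1 - 0.91701 = 0.08299
PV = $3,350.00 * 0.08299 / 0.0293 = $9,488.62

$9,488.62


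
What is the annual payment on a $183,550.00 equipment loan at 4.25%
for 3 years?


Formula: PMT = PV * r / (1 - (1+r)^(-n))
Denominator: 1 - (1 + 0.0425)^(-3) = 0.117384
Numerator: $183,550.00 * 0.0425 = 7800.875
PMT = 7800.875 / 0.117384 = $66,456.05

$66,456.05


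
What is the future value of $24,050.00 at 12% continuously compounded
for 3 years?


Formula: FV = P * e^(r*t)
Exponent: r*t = 0.12 * 3 = 0.36
e^(0.36) = 1.433329
FV = $24,050.00 * 1.433329 = $34,471.57

$34,471.57


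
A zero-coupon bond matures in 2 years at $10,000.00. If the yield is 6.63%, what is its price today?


Formula: Price = FV / (1 + r)^n
Substituting: Price = $10,000.00 / (1 + 0.0663)^2
Discount factor: (1.0663)^2 = 1.136996
Price = $10,000.00 / 1.136996 = $8,795.11

$8,795.11


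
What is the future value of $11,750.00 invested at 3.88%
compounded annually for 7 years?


Formula: FV = P * (1 + r)^n
Substituting: FV = $11,750.00 * (1 + 0.0388)^7
Growth factor: (1.0388)^7 = 1.30534
FV = $11,750.00 * 1.30534 = $15,337.74

$15,337.74


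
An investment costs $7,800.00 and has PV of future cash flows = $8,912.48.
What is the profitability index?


Formula: PI = PV(cash flows) / initial investment
Substituting: PI = $8,912.48 / $7,800.00
PI = 1.1426

1.1426


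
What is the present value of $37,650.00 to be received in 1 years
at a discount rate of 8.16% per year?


Formula: PV = FV / (1 + r)^n
Substituting: PV = $37,650.00 / (1 + 0.0816)^1
Discount factor: (1.0816)^1 = 1.0816
PV = $37,650.00 / 1.0816 = $34,809.54

$34,809.54


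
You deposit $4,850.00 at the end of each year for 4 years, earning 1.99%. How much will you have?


Formula: FV = PMT * ((1+r)^n - 1) / r
Growth factor: (1 + 0.0199)^4 = 1.082008
Numerator: 1.082008 - 1 = 0.082008
FV = $4,850.00 * 0.082008 / 0.0199 = $19,986.81

$19,986.81


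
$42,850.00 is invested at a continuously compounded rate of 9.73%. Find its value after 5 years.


Formula: FV = P * e^(r*t)
Exponent: r*t = 0.0973 * 5 = 0.4865
e^(0.4865) = 1.626613
FV = $42,850.00 * 1.626613 = $69,700.37

$69,700.37


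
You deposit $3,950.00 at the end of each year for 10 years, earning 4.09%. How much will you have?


Formula: FV = PMT * ((1+r)^n - 1) / r
Growth factor: (1 + 0.0409)^10 = 1.493104
Numerator: 1.493104 - 1 = 0.493104
FV = $3,950.00 * 0.493104 / 0.0409 = $47,622.52

$47,622.52


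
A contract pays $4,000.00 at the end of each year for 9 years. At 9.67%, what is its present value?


Formula: PV = PMT * (1 - (1+r)^(-n)) / r
Discount factor: (1 + 0.0967)^(-9) = 0.435722
Bracket: 1 - 0.435722 = 0.564278
PV = $4,000.00 * 0.564278 / 0.0967 = $23,341.39

$23,341.39


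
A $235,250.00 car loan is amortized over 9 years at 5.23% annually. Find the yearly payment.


Formula: PMT = PV * r / (1 - (1+r)^(-n))
Denominator: 1 - (1 + 0.0523)^(-9) = 0.367961
Numerator: $235,250.00 * 0.0523 = 12303.575
PMT = 12303.575 / 0.367961 = $33,437.17

$33,437.17


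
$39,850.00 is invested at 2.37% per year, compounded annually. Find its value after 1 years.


Formula: FV = P * (1 + r)^n
Substituting: FV = $39,850.00 * (1 + 0.0237)^1
Growth factor: (1.0237)^1 = 1.0237
FV = $39,850.00 * 1.0237 = $40,794.45

$40,794.45


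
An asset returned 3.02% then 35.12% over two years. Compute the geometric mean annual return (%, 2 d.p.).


Formula: Geometric mean = ((1+r1)*(1+r2))^(1/2) - 1
Product: (1 + 0.0302) * (1 + 0.3512) = 1.0302 * 1.3512 = 1.392006
Square root: 1.392006^0.5 = 1.179833
Geometric mean = 1.179833 - 1 = 0.179833
As percentage: 17.98%

17.98%


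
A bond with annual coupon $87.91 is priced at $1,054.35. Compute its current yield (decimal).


Formula: Current yield = annual coupon / price
Substituting: CY = $87.91 / $1,054.35
CY = 0.083378

0.083378


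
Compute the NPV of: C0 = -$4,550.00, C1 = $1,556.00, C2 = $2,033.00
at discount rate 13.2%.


Formula: NPV = C0 + C1/(1+r) + C2/(1+r)^2
Discount C1: $1,556.00 / (1 + 0.132) = $1,374.56
Discount C2: $2,033.00 / (1 + 0.132)^2 = $1,586.52
NPV = -$4,550.00 + $1,374.56 + $1,586.52 = -$1,588.93

-$1,588.93


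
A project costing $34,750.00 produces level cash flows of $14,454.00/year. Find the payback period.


Formula: Payback = investment / annual cash flow
Substituting: Payback = $34,750.00 / $14,454.00
Payback = 2.4042 years

2.4042 years


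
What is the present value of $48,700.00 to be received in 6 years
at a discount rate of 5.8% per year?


Formula: PV = FV / (1 + r)^n
Substituting: PV = $48,700.00 / (1 + 0.058)^6
Discount factor: (1.058)^6 = 1.402536
PV = $48,700.00 / 1.402536 = $34,722.82

$34,722.82


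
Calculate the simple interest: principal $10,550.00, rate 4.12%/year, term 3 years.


Formula: I = P * r * t
Substituting: I = $10,550.00 * 0.0412 * 3
Step: I = $10,550.00 * 0.1236
I = $1,303.98

$1,303.98


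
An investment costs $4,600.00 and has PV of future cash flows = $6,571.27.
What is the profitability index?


Formula: PI = PV(cash flows) / initial investment
Substituting: PI = $6,571.27 / $4,600.00
PI = 1.4285

1.4285


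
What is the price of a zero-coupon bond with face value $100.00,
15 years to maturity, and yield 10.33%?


Formula: Price = FV / (1 + r)^n
Substituting: Price = $100.00 / (1 + 0.1033)^15
Discount factor: (1.1033)^15 = 4.369224
Price = $100.00 / 4.369224 = $22.89

$22.89


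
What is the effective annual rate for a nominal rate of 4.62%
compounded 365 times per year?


Formula: EAR = (1 + r/m)^m - 1
Period rate: r/m = 0.0462 / 365 = 0.000127
Compounding: (1 + 0.000127)^365 = 1.047281
EAR = 1.047281 - 1 = 0.047281

0.047281


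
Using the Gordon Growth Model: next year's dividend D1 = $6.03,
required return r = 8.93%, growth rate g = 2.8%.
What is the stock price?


Formula: P = D1 / (r - g)
Spread: r - g = 0.0893 - 0.028 = 0.0613
Substituting: P = $6.03 / 0.0613
P = $98.37

$98.37


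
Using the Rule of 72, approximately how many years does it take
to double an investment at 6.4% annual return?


Formula: Years ≈ 72 / r
Substituting: Years ≈ 72 / 6.4
Years ≈ 11.2

11.2 years


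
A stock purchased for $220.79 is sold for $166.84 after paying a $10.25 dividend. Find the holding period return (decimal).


Formula: HPR = (P1 - P0 + D) / P0
Gain: $166.84 - $220.79 + $10.25 = -$43.70
HPR = -$43.70 / $220.79 = -0.1979

-0.1979


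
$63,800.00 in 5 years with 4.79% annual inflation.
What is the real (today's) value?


Formula: Real value = nominal / (1 + inflation)^years
Price level: (1 + 0.0479)^5 = 1.26357
Real value = $63,800.00 / 1.26357 = $50,491.87

$50,491.87


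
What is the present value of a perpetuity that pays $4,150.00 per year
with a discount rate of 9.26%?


Formula: PV = C / r
Substituting: PV = $4,150.00 / 0.0926
PV = $44,816.41

$44,816.41


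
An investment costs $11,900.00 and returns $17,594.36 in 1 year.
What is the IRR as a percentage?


Formula: IRR = C1/C0 - 1
Substituting: IRR = $17,594.36 / $11,900.00 - 1
Ratio: 1.478518 - 1 = 0.478518
IRR = 47.8518%

47.8518%


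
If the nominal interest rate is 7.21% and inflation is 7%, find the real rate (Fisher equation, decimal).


Formula: (1 + r_real) = (1 + r_nom) / (1 + inflation)
Substituting: (1 + r_real) = 1.0721 / 1.07
(1 + r_real) = 1.001963
r_real = 1.001963 - 1 = 0.001963

0.001963


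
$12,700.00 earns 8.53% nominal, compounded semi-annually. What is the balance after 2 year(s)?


Formula: FV = P * (1 + r/m)^(m*t)
Period rate: r/m = 0.0853 / 2 = 0.04265
Total periods: m*t = 2 * 2 = 4
Growth factor: (1 + 0.04265)^4 = 1.181828
FV = $12,700.00 * 1.181828 = $15,009.21

$15,009.21


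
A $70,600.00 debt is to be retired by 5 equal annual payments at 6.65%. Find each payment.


Formula: PMT = PV * r / (1 - (1+r)^(-n))
Denominator: 1 - (1 + 0.0665)^(-5) = 0.275238
Numerator: $70,600.00 * 0.0665 = 4694.9
PMT = 4694.9 / 0.275238 = $17,057.63

$17,057.63


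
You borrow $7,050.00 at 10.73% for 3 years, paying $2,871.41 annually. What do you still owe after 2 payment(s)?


Formula: Balance = PV*(1+r)^k - PMT*((1+r)^k - 1)/r
Growth: (1 + 0.1073)^2 = 1.226113
Accumulated factor: ((1+r)^k - 1)/r = 2.1073
Balance = $7,050.00 * 1.226113 - $2,871.41 * 2.1073
Balance = $2,593.18

$2,593.18


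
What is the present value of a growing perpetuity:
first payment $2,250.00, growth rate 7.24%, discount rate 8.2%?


Formula: PV = C / (r - g)
Spread: r - g = 0.082 - 0.0724 = 0.0096
Substituting: PV = $2,250.00 / 0.0096
PV = $234,375.00

$234,375.00


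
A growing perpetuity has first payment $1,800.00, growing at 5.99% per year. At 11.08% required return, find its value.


Formula: PV = C / (r - g)
Spread: r - g = 0.1108 - 0.0599 = 0.0509
Substituting: PV = $1,800.00 / 0.0509
PV = $35,363.46

$35,363.46
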